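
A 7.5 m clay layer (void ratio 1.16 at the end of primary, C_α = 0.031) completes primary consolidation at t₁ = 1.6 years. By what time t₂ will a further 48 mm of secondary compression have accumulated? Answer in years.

t₂ ≈ 4.47 years

S_s = C_α·H/(1+e_p)·log₁₀(t₂/t₁) ⇒ log₁₀(t₂/t₁) = S_s·(1+e_p)/(C_α·H).
log₁₀(t₂/t₁) = 0.048 × (1+1.16) / (0.031×7.5) = 0.4459
t₂ = t₁ × 10^0.4459 = 1.6 × 2.792 = 4.467 years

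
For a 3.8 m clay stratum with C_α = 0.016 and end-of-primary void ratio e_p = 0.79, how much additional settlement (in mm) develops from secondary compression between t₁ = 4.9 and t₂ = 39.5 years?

S_s ≈ 30.8 mm

Secondary compression: S_s = C_α·H/(1+e_p)·log₁₀(t₂/t₁)
S_s = 0.016×3.8/(1+0.79)×log₁₀(39.5/4.9)
    = 0.03397 × 0.9064 = 0.03079 m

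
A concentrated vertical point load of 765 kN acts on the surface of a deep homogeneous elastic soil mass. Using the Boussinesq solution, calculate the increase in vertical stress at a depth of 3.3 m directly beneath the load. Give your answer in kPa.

Δσ_z ≈ 33.5 kPa

Boussinesq vertical stress below a point load on an elastic half-space:
Δσ_z = 3P/(2πz²) · [1 + (r/z)²]^(−5/2)
r/z = 0/3.3 = 0; [1+(r/z)²]^(−5/2) = 1.
Δσ_z = 3×765/(2π×3.3²) × 1 = 33.541 × 1 = 33.54 kPa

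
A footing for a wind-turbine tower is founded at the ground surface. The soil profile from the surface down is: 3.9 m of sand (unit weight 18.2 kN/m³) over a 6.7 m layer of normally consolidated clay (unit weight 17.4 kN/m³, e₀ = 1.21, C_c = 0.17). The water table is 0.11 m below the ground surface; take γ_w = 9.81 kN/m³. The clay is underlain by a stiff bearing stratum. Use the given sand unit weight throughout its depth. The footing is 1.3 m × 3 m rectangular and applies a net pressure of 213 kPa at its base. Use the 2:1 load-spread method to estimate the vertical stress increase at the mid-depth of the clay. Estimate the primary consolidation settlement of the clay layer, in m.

Mid-depth of clay below the ground surface: z = 3.9 + 6.7/2 = 7.25 m.
Total vertical stress at mid-clay: σ_v = 18.2×3.9 + 17.4×3.35 = 129.27 kPa.
Pore pressure: u = 9.81×(7.25 − 0.11) = 70.043 kPa.
Initial effective stress: σ'_0 = σ_v − u = 129.27 − 70.043 = 59.227 kPa.
Stress increase at mid-clay by the 2:1 spreading method:
Δσ = qBL/((B+z)(L+z)) = 213×1.3×3/((1.3+7.25)(3+7.25)) = 9.4788 kPa
Final effective stress: σ'_f = σ'_0 + Δσ = 59.227 + 9.4788 = 68.706 kPa.
Normally consolidated clay, so the full stress increment lies on the virgin compression line:
S_c = C_c·H/(1+e₀)·log₁₀(σ'_f/σ'_0) = 0.17×6.7/(1+1.21)×log₁₀(68.706/59.227)
    = 0.51538 × 0.064475 = 0.03323 m

S_c ≈ 0.0332 m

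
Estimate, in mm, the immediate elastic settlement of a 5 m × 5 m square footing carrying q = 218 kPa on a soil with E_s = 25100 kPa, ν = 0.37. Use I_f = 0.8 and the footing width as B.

S_e ≈ 30 mm

Immediate (elastic) settlement: S_e = q·B·(1−ν²)/E_s · I_f.
S_e = 218 × 5 × (1 − 0.37²) / 25100 × 0.8
    = 218 × 5 × 0.8631 / 25100 × 0.8
    = 0.02998 m = 29.98 mm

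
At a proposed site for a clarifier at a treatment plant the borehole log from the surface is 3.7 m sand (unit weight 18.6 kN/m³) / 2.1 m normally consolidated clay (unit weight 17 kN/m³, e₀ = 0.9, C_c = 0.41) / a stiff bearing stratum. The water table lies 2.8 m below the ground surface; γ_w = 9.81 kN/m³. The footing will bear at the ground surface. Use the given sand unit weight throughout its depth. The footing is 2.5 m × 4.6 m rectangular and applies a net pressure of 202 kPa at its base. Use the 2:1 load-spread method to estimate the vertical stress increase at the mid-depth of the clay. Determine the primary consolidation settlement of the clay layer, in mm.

Mid-depth of clay below the ground surface: z = 3.7 + 2.1/2 = 4.75 m.
Total vertical stress at mid-clay: σ_v = 18.6×3.7 + 17×1.05 = 86.67 kPa.
Pore pressure: u = 9.81×(4.75 − 2.8) = 19.13 kPa.
Initial effective stress: σ'_0 = σ_v − u = 86.67 − 19.13 = 67.54 kPa.
Stress increase at mid-clay by the 2:1 spreading method:
Δσ = qBL/((B+z)(L+z)) = 202×2.5×4.6/((2.5+4.75)(4.6+4.75)) = 34.269 kPa
Final effective stress: σ'_f = σ'_0 + Δσ = 67.54 + 34.269 = 101.81 kPa.
Normally consolidated clay, so the full stress increment lies on the virgin compression line:
S_c = C_c·H/(1+e₀)·log₁₀(σ'_f/σ'_0) = 0.41×2.1/(1+0.9)×log₁₀(101.81/67.54)
    = 0.45316 × 0.17823 = 0.08077 m

S_c ≈ 80.8 mm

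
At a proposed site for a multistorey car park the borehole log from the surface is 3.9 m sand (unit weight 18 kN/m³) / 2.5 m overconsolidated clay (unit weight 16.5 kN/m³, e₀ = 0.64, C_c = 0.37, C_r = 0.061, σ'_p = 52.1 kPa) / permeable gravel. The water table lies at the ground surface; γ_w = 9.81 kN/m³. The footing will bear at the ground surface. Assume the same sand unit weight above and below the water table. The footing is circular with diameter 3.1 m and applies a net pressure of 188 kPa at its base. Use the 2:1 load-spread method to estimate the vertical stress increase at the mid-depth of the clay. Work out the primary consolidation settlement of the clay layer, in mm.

S_c ≈ 71.4 mm

Mid-depth of clay below the ground surface: z = 3.9 + 2.5/2 = 5.15 m.
Total vertical stress at mid-clay: σ_v = 18×3.9 + 16.5×1.25 = 90.825 kPa.
Pore pressure: u = 9.81×(5.15 − 0) = 50.522 kPa.
Initial effective stress: σ'_0 = σ_v − u = 90.825 − 50.522 = 40.303 kPa.
Stress increase at mid-clay by the 2:1 spreading method:
Δσ ≈ qD²/(D+z)² = 188×3.1²/(3.1+5.15)² = 26.544 kPa
Final effective stress: σ'_f = 40.303 + 26.544 = 66.847 kPa.
σ'_f = 66.847 > σ'_p = 52.1 kPa, so the stress path crosses the preconsolidation pressure — recompression up to σ'_p, then virgin compression beyond:
S_c = H/(1+e₀)·[C_r·log₁₀(σ'_p/σ'_0) + C_c·log₁₀(σ'_f/σ'_p)]
    = 2.5/1.64 × [0.061×log₁₀(52.1/40.303) + 0.37×log₁₀(66.847/52.1)]
    = 1.5244 × [0.0068015 + 0.04005] = 0.07142 m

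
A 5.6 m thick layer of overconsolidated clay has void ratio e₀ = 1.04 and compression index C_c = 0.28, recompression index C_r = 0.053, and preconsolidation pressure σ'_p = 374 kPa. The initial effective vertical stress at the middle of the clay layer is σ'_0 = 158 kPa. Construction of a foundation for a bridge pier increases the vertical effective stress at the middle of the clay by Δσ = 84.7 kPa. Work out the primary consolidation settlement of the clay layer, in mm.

Final effective stress: σ'_f = 158 + 84.7 = 242.7 kPa.
σ'_f = 242.7 ≤ σ'_p = 374 kPa, so the clay remains overconsolidated and only the recompression index applies:
S_c = C_r·H/(1+e₀)·log₁₀(σ'_f/σ'_0) = 0.053×5.6/2.04×log₁₀(242.7/158)
    = 0.14549 × 0.18641 = 0.02712 m

S_c ≈ 27.1 mm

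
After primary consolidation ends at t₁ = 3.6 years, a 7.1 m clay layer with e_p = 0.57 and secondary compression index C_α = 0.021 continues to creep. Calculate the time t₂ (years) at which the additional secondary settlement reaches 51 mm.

t₂ ≈ 12.4 years

S_s = C_α·H/(1+e_p)·log₁₀(t₂/t₁) ⇒ log₁₀(t₂/t₁) = S_s·(1+e_p)/(C_α·H).
log₁₀(t₂/t₁) = 0.051 × (1+0.57) / (0.021×7.1) = 0.537
t₂ = t₁ × 10^0.537 = 3.6 × 3.444 = 12.4 years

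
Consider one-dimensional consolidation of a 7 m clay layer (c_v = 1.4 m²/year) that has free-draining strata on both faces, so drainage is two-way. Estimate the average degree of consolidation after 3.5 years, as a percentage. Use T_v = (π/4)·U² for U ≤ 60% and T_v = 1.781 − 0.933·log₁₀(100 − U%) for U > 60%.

Drainage path length: H_d = H/2 = 3.5 m (double drainage).
T_v = c_v·t/H_d² = 1.4×3.5/3.5² = 0.4.
T_v = 0.4 corresponds to the U > 60% branch:
U = 1 − 10^((1.781 − T_v)/0.933)/100 = 0.6979

U ≈ 69.8 %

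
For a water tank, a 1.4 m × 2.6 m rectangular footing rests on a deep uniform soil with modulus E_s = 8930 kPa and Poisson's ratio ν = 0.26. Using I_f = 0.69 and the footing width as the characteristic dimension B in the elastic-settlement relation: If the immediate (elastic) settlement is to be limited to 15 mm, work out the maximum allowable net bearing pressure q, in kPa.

q ≈ 149 kPa

S_e = q·B·(1−ν²)/E_s · I_f  ⇒  q = S_e·E_s / (B·(1−ν²)·I_f).
q = 0.015 × 8930 / (1.4 × 0.9324 × 0.69) = 148.7 kPa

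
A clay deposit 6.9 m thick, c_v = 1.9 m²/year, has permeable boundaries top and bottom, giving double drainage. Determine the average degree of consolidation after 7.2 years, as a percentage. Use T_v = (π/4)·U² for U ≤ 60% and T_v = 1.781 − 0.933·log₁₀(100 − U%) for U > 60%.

Drainage path length: H_d = H/2 = 3.45 m (double drainage).
T_v = c_v·t/H_d² = 1.9×7.2/3.45² = 1.1493.
T_v = 1.1493 corresponds to the U > 60% branch:
U = 1 − 10^((1.781 − T_v)/0.933)/100 = 0.9525

U ≈ 95.2 %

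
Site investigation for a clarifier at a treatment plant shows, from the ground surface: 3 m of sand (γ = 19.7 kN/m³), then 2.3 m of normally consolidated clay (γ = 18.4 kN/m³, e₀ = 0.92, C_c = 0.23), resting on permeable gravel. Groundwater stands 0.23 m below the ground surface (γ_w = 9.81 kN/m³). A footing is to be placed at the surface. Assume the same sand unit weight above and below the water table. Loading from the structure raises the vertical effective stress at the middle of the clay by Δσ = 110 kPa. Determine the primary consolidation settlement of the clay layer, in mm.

S_c ≈ 154 mm

Mid-depth of clay below the ground surface: z = 3 + 2.3/2 = 4.15 m.
Total vertical stress at mid-clay: σ_v = 19.7×3 + 18.4×1.15 = 80.26 kPa.
Pore pressure: u = 9.81×(4.15 − 0.23) = 38.455 kPa.
Initial effective stress: σ'_0 = σ_v − u = 80.26 − 38.455 = 41.805 kPa.
Final effective stress: σ'_f = σ'_0 + Δσ = 41.805 + 110 = 151.81 kPa.
Normally consolidated clay, so the full stress increment lies on the virgin compression line:
S_c = C_c·H/(1+e₀)·log₁₀(σ'_f/σ'_0) = 0.23×2.3/(1+0.92)×log₁₀(151.81/41.805)
    = 0.27552 × 0.56007 = 0.1543 m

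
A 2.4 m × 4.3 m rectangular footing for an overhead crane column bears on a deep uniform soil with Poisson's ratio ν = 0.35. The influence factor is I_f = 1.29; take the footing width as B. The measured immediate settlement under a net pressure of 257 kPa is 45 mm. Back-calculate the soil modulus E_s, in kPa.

S_e = q·B·(1−ν²)/E_s · I_f  ⇒  E_s = q·B·(1−ν²)·I_f / S_e.
E_s = 257 × 2.4 × 0.8775 × 1.29 / 0.045 = 15520 kPa

E_s ≈ 15500 kPa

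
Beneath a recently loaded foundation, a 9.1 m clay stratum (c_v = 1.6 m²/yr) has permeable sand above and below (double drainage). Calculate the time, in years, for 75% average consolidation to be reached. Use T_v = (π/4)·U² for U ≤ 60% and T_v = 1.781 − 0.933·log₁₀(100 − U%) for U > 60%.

Drainage path length: H_d = H/2 = 4.55 m (double drainage).
U > 60%: T_v = 1.781 − 0.933·log₁₀(100 − 75) = 0.47672.
t = T_v·H_d²/c_v = 0.47672×4.55²/1.6 = 6.168 years.

t ≈ 6.17 years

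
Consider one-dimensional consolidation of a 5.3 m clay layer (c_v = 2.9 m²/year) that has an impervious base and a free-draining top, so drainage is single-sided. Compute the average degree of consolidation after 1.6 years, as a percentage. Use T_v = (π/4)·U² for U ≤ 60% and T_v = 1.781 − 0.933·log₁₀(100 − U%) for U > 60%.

Drainage path length: H_d = H = 5.3 m (single drainage).
T_v = c_v·t/H_d² = 2.9×1.6/5.3² = 0.16518.
T_v = 0.16518 corresponds to the U ≤ 60% branch:
U = √(4T_v/π) = 0.4586

U ≈ 45.9 %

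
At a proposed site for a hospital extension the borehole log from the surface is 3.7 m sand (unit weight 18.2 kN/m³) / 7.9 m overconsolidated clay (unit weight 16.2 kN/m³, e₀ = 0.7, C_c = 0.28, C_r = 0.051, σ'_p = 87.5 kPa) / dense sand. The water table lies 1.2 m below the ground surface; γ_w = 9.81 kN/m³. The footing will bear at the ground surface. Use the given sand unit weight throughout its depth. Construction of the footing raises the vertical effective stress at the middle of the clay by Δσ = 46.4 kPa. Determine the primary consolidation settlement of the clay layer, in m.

Mid-depth of clay below the ground surface: z = 3.7 + 7.9/2 = 7.65 m.
Total vertical stress at mid-clay: σ_v = 18.2×3.7 + 16.2×3.95 = 131.33 kPa.
Pore pressure: u = 9.81×(7.65 − 1.2) = 63.275 kPa.
Initial effective stress: σ'_0 = σ_v − u = 131.33 − 63.275 = 68.055 kPa.
Final effective stress: σ'_f = 68.055 + 46.4 = 114.46 kPa.
σ'_f = 114.46 > σ'_p = 87.5 kPa, so the stress path crosses the preconsolidation pressure — recompression up to σ'_p, then virgin compression beyond:
S_c = H/(1+e₀)·[C_r·log₁₀(σ'_p/σ'_0) + C_c·log₁₀(σ'_f/σ'_p)]
    = 7.9/1.7 × [0.051×log₁₀(87.5/68.055) + 0.28×log₁₀(114.46/87.5)]
    = 4.6471 × [0.0055665 + 0.032661] = 0.1776 m

S_c ≈ 0.178 m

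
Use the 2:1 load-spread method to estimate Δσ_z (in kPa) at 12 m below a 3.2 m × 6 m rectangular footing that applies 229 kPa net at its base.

Δσ_z ≈ 16.1 kPa

By the 2:1 method the load spreads at 1 horizontal : 2 vertical, so at depth z the loaded area has grown by z in each plan dimension:
Δσ = qBL/((B+z)(L+z)) = 229×3.2×6/((3.2+12)(6+12)) = 16.07 kPa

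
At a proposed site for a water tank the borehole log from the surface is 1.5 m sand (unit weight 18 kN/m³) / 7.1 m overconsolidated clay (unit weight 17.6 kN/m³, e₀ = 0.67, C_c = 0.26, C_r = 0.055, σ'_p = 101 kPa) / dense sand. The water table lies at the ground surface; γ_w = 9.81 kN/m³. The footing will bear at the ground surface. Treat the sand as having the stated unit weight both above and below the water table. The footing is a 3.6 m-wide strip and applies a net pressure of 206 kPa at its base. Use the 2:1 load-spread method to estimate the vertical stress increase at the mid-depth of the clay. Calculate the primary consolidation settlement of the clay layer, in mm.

Mid-depth of clay below the ground surface: z = 1.5 + 7.1/2 = 5.05 m.
Total vertical stress at mid-clay: σ_v = 18×1.5 + 17.6×3.55 = 89.48 kPa.
Pore pressure: u = 9.81×(5.05 − 0) = 49.541 kPa.
Initial effective stress: σ'_0 = σ_v − u = 89.48 − 49.541 = 39.939 kPa.
Stress increase at mid-clay by the 2:1 spreading method:
Δσ = qB/(B+z) = 206×3.6/(3.6+5.05) = 85.734 kPa
Final effective stress: σ'_f = 39.939 + 85.734 = 125.67 kPa.
σ'_f = 125.67 > σ'_p = 101 kPa, so the stress path crosses the preconsolidation pressure — recompression up to σ'_p, then virgin compression beyond:
S_c = H/(1+e₀)·[C_r·log₁₀(σ'_p/σ'_0) + C_c·log₁₀(σ'_f/σ'_p)]
    = 7.1/1.67 × [0.055×log₁₀(101/39.939) + 0.26×log₁₀(125.67/101)]
    = 4.2515 × [0.022161 + 0.024677] = 0.1991 m

S_c ≈ 199 mm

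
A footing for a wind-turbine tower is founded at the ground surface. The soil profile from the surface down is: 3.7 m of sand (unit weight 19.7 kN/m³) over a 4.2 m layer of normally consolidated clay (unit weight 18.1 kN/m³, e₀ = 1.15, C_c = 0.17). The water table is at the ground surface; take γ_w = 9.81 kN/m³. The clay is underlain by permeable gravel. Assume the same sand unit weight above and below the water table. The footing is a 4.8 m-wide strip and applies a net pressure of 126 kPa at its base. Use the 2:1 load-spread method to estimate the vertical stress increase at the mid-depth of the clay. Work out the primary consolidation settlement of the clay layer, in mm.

S_c ≈ 104 mm

Mid-depth of clay below the ground surface: z = 3.7 + 4.2/2 = 5.8 m.
Total vertical stress at mid-clay: σ_v = 19.7×3.7 + 18.1×2.1 = 110.9 kPa.
Pore pressure: u = 9.81×(5.8 − 0) = 56.898 kPa.
Initial effective stress: σ'_0 = σ_v − u = 110.9 − 56.898 = 54.002 kPa.
Stress increase at mid-clay by the 2:1 spreading method:
Δσ = qB/(B+z) = 126×4.8/(4.8+5.8) = 57.057 kPa
Final effective stress: σ'_f = σ'_0 + Δσ = 54.002 + 57.057 = 111.06 kPa.
Normally consolidated clay, so the full stress increment lies on the virgin compression line:
S_c = C_c·H/(1+e₀)·log₁₀(σ'_f/σ'_0) = 0.17×4.2/(1+1.15)×log₁₀(111.06/54.002)
    = 0.33209 × 0.31315 = 0.104 m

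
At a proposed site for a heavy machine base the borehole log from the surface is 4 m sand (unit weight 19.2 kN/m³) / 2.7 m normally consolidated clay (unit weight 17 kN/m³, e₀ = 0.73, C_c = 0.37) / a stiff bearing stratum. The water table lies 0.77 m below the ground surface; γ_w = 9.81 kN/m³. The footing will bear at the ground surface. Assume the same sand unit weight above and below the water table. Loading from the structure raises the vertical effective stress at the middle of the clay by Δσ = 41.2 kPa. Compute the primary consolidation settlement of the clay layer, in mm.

Mid-depth of clay below the ground surface: z = 4 + 2.7/2 = 5.35 m.
Total vertical stress at mid-clay: σ_v = 19.2×4 + 17×1.35 = 99.75 kPa.
Pore pressure: u = 9.81×(5.35 − 0.77) = 44.93 kPa.
Initial effective stress: σ'_0 = σ_v − u = 99.75 − 44.93 = 54.82 kPa.
Final effective stress: σ'_f = σ'_0 + Δσ = 54.82 + 41.2 = 96.02 kPa.
Normally consolidated clay, so the full stress increment lies on the virgin compression line:
S_c = C_c·H/(1+e₀)·log₁₀(σ'_f/σ'_0) = 0.37×2.7/(1+0.73)×log₁₀(96.02/54.82)
    = 0.57746 × 0.24342 = 0.1406 m

S_c ≈ 141 mm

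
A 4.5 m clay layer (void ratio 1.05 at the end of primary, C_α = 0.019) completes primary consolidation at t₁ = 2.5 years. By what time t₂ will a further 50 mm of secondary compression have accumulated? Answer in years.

S_s = C_α·H/(1+e_p)·log₁₀(t₂/t₁) ⇒ log₁₀(t₂/t₁) = S_s·(1+e_p)/(C_α·H).
log₁₀(t₂/t₁) = 0.05 × (1+1.05) / (0.019×4.5) = 1.199
t₂ = t₁ × 10^1.199 = 2.5 × 15.81 = 39.52 years

t₂ ≈ 39.5 years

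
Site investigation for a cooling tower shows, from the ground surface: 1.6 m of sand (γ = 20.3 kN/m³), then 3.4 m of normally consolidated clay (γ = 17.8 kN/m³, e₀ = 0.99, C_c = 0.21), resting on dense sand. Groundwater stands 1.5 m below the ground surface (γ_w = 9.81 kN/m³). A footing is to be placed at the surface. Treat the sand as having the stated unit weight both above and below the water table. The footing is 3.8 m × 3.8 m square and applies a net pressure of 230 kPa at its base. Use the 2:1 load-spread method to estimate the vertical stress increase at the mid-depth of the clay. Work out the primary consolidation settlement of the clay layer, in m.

S_c ≈ 0.14 m

Mid-depth of clay below the ground surface: z = 1.6 + 3.4/2 = 3.3 m.
Total vertical stress at mid-clay: σ_v = 20.3×1.6 + 17.8×1.7 = 62.74 kPa.
Pore pressure: u = 9.81×(3.3 − 1.5) = 17.658 kPa.
Initial effective stress: σ'_0 = σ_v − u = 62.74 − 17.658 = 45.082 kPa.
Stress increase at mid-clay by the 2:1 spreading method:
Δσ = qBL/((B+z)(L+z)) = 230×3.8×3.8/((3.8+3.3)(3.8+3.3)) = 65.884 kPa
Final effective stress: σ'_f = σ'_0 + Δσ = 45.082 + 65.884 = 110.97 kPa.
Normally consolidated clay, so the full stress increment lies on the virgin compression line:
S_c = C_c·H/(1+e₀)·log₁₀(σ'_f/σ'_0) = 0.21×3.4/(1+0.99)×log₁₀(110.97/45.082)
    = 0.35879 × 0.3912 = 0.1404 m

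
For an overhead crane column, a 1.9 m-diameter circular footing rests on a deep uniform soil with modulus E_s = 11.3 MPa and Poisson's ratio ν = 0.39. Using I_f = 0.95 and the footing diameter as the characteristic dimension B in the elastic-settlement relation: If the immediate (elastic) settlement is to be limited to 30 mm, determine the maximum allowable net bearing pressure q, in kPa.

E_s = 11.3 MPa = 11300 kPa.
S_e = q·B·(1−ν²)/E_s · I_f  ⇒  q = S_e·E_s / (B·(1−ν²)·I_f).
q = 0.03 × 11300 / (1.9 × 0.8479 × 0.95) = 221.5 kPa

q ≈ 222 kPa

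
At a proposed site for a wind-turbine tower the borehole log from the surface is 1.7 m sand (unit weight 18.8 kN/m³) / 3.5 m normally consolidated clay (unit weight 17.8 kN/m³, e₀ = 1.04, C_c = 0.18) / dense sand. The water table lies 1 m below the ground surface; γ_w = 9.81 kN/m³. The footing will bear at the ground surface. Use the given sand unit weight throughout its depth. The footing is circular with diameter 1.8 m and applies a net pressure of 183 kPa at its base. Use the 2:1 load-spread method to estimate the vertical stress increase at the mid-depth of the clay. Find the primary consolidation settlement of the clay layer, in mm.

Mid-depth of clay below the ground surface: z = 1.7 + 3.5/2 = 3.45 m.
Total vertical stress at mid-clay: σ_v = 18.8×1.7 + 17.8×1.75 = 63.11 kPa.
Pore pressure: u = 9.81×(3.45 − 1) = 24.035 kPa.
Initial effective stress: σ'_0 = σ_v − u = 63.11 − 24.035 = 39.075 kPa.
Stress increase at mid-clay by the 2:1 spreading method:
Δσ ≈ qD²/(D+z)² = 183×1.8²/(1.8+3.45)² = 21.512 kPa
Final effective stress: σ'_f = σ'_0 + Δσ = 39.075 + 21.512 = 60.587 kPa.
Normally consolidated clay, so the full stress increment lies on the virgin compression line:
S_c = C_c·H/(1+e₀)·log₁₀(σ'_f/σ'_0) = 0.18×3.5/(1+1.04)×log₁₀(60.587/39.075)
    = 0.30882 × 0.19048 = 0.05882 m

S_c ≈ 58.8 mm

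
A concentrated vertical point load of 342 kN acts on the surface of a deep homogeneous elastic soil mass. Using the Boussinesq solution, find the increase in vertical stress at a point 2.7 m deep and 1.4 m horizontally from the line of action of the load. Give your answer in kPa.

Boussinesq vertical stress below a point load on an elastic half-space:
Δσ_z = 3P/(2πz²) · [1 + (r/z)²]^(−5/2)
r/z = 1.4/2.7 = 0.51852; [1+(r/z)²]^(−5/2) = 0.5514.
Δσ_z = 3×342/(2π×2.7²) × 0.5514 = 22.4 × 0.5514 = 12.35 kPa

Δσ_z ≈ 12.4 kPa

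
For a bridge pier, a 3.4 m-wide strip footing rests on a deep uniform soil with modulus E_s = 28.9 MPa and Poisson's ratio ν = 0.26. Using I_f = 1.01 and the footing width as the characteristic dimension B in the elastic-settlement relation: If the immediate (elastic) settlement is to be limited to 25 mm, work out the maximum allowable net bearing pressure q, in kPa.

q ≈ 226 kPa

E_s = 28.9 MPa = 28900 kPa.
S_e = q·B·(1−ν²)/E_s · I_f  ⇒  q = S_e·E_s / (B·(1−ν²)·I_f).
q = 0.025 × 28900 / (3.4 × 0.9324 × 1.01) = 225.6 kPa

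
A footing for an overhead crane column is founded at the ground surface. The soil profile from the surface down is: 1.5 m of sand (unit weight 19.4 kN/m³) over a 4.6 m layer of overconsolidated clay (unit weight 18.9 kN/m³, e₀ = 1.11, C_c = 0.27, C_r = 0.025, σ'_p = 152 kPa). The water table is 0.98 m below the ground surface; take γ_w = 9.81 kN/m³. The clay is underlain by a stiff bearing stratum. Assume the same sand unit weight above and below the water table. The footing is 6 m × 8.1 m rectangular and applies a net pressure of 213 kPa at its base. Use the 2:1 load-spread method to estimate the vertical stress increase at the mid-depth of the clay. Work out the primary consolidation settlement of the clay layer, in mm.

S_c ≈ 25.8 mm

Mid-depth of clay below the ground surface: z = 1.5 + 4.6/2 = 3.8 m.
Total vertical stress at mid-clay: σ_v = 19.4×1.5 + 18.9×2.3 = 72.57 kPa.
Pore pressure: u = 9.81×(3.8 − 0.98) = 27.664 kPa.
Initial effective stress: σ'_0 = σ_v − u = 72.57 − 27.664 = 44.906 kPa.
Stress increase at mid-clay by the 2:1 spreading method:
Δσ = qBL/((B+z)(L+z)) = 213×6×8.1/((6+3.8)(8.1+3.8)) = 88.765 kPa
Final effective stress: σ'_f = 44.906 + 88.765 = 133.67 kPa.
σ'_f = 133.67 ≤ σ'_p = 152 kPa, so the clay remains overconsolidated and only the recompression index applies:
S_c = C_r·H/(1+e₀)·log₁₀(σ'_f/σ'_0) = 0.025×4.6/2.11×log₁₀(133.67/44.906)
    = 0.054503 × 0.47373 = 0.02582 m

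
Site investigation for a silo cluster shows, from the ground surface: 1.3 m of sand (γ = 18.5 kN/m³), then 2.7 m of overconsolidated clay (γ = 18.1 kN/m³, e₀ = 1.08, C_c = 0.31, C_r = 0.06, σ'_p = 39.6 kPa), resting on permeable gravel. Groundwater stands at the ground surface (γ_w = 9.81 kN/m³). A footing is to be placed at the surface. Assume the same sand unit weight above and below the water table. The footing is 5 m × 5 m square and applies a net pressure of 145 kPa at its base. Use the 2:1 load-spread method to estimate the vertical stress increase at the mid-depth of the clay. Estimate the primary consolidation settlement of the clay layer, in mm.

Mid-depth of clay below the ground surface: z = 1.3 + 2.7/2 = 2.65 m.
Total vertical stress at mid-clay: σ_v = 18.5×1.3 + 18.1×1.35 = 48.485 kPa.
Pore pressure: u = 9.81×(2.65 − 0) = 25.997 kPa.
Initial effective stress: σ'_0 = σ_v − u = 48.485 − 25.997 = 22.488 kPa.
Stress increase at mid-clay by the 2:1 spreading method:
Δσ = qBL/((B+z)(L+z)) = 145×5×5/((5+2.65)(5+2.65)) = 61.942 kPa
Final effective stress: σ'_f = 22.488 + 61.942 = 84.43 kPa.
σ'_f = 84.43 > σ'_p = 39.6 kPa, so the stress path crosses the preconsolidation pressure — recompression up to σ'_p, then virgin compression beyond:
S_c = H/(1+e₀)·[C_r·log₁₀(σ'_p/σ'_0) + C_c·log₁₀(σ'_f/σ'_p)]
    = 2.7/2.08 × [0.06×log₁₀(39.6/22.488) + 0.31×log₁₀(84.43/39.6)]
    = 1.2981 × [0.014745 + 0.10193] = 0.1515 m

S_c ≈ 151 mm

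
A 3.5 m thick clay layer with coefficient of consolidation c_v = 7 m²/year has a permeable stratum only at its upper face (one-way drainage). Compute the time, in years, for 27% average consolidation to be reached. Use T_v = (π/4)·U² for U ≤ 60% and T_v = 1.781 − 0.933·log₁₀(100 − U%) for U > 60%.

t ≈ 0.1 years

Drainage path length: H_d = H = 3.5 m (single drainage).
U ≤ 60%: T_v = (π/4)·U² = (π/4)×0.27² = 0.057256.
t = T_v·H_d²/c_v = 0.057256×3.5²/7 = 0.1002 years.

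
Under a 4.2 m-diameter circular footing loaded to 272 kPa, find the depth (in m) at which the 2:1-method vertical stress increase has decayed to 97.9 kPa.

z ≈ 2.8 m

2:1 spreading — at depth z the loaded area has grown by z in each plan dimension:
qD²/(D+z)² = Δσ_z ⇒ z = D(√(q/Δσ_z) − 1) = 4.2×(√(272/97.9) − 1) = 2.801 m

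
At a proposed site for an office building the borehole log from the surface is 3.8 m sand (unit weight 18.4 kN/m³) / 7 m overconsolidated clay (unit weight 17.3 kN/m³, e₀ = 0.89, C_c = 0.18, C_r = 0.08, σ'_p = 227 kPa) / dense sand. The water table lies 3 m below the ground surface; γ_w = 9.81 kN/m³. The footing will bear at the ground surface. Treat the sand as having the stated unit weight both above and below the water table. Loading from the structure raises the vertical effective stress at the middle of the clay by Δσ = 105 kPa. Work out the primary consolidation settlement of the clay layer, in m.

S_c ≈ 0.101 m

Mid-depth of clay below the ground surface: z = 3.8 + 7/2 = 7.3 m.
Total vertical stress at mid-clay: σ_v = 18.4×3.8 + 17.3×3.5 = 130.47 kPa.
Pore pressure: u = 9.81×(7.3 − 3) = 42.183 kPa.
Initial effective stress: σ'_0 = σ_v − u = 130.47 − 42.183 = 88.287 kPa.
Final effective stress: σ'_f = 88.287 + 105 = 193.29 kPa.
σ'_f = 193.29 ≤ σ'_p = 227 kPa, so the clay remains overconsolidated and only the recompression index applies:
S_c = C_r·H/(1+e₀)·log₁₀(σ'_f/σ'_0) = 0.08×7/1.89×log₁₀(193.29/88.287)
    = 0.2963 × 0.34031 = 0.1008 m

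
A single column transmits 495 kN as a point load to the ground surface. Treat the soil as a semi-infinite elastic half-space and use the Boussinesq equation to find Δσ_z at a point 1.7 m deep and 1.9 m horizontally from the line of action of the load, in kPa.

Δσ_z ≈ 10.8 kPa

Boussinesq vertical stress below a point load on an elastic half-space:
Δσ_z = 3P/(2πz²) · [1 + (r/z)²]^(−5/2)
r/z = 1.9/1.7 = 1.1176; [1+(r/z)²]^(−5/2) = 0.13181.
Δσ_z = 3×495/(2π×1.7²) × 0.13181 = 81.78 × 0.13181 = 10.78 kPa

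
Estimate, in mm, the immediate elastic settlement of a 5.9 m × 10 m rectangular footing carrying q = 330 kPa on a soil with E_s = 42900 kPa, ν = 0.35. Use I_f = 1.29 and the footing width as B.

Immediate (elastic) settlement: S_e = q·B·(1−ν²)/E_s · I_f.
S_e = 330 × 5.9 × (1 − 0.35²) / 42900 × 1.29
    = 330 × 5.9 × 0.8775 / 42900 × 1.29
    = 0.05137 m = 51.37 mm

S_e ≈ 51.4 mm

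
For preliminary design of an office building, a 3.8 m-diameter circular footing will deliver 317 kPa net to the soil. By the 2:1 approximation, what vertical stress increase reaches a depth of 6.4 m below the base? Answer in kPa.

Δσ_z ≈ 44 kPa

By the 2:1 method the load spreads at 1 horizontal : 2 vertical, so at depth z the loaded area has grown by z in each plan dimension:
Δσ ≈ qD²/(D+z)² = 317×3.8²/(3.8+6.4)² = 43.997 kPa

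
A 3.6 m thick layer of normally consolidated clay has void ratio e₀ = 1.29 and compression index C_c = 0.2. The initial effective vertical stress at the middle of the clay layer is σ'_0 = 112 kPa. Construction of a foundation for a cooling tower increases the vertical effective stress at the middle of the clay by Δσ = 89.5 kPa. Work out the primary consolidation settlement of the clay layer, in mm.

Final effective stress: σ'_f = σ'_0 + Δσ = 112 + 89.5 = 201.5 kPa.
Normally consolidated clay, so the full stress increment lies on the virgin compression line:
S_c = C_c·H/(1+e₀)·log₁₀(σ'_f/σ'_0) = 0.2×3.6/(1+1.29)×log₁₀(201.5/112)
    = 0.31441 × 0.25506 = 0.08019 m

S_c ≈ 80.2 mm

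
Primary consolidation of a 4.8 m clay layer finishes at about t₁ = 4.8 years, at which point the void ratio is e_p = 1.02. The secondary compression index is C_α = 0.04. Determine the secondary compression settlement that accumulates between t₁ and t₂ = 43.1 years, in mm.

S_s ≈ 90.6 mm

Secondary compression: S_s = C_α·H/(1+e_p)·log₁₀(t₂/t₁)
S_s = 0.04×4.8/(1+1.02)×log₁₀(43.1/4.8)
    = 0.09505 × 0.9532 = 0.0906 m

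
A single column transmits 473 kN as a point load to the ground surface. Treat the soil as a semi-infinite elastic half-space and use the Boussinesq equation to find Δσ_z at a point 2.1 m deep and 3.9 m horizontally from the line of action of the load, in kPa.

Boussinesq vertical stress below a point load on an elastic half-space:
Δσ_z = 3P/(2πz²) · [1 + (r/z)²]^(−5/2)
r/z = 3.9/2.1 = 1.8571; [1+(r/z)²]^(−5/2) = 0.023952.
Δσ_z = 3×473/(2π×2.1²) × 0.023952 = 51.211 × 0.023952 = 1.227 kPa

Δσ_z ≈ 1.23 kPa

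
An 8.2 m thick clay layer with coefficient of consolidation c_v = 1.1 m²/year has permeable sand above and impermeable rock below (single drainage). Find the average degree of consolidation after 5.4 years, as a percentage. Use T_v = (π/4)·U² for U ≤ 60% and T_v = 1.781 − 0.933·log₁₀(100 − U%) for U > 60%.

Drainage path length: H_d = H = 8.2 m (single drainage).
T_v = c_v·t/H_d² = 1.1×5.4/8.2² = 0.08834.
T_v = 0.08834 corresponds to the U ≤ 60% branch:
U = √(4T_v/π) = 0.3354

U ≈ 33.5 %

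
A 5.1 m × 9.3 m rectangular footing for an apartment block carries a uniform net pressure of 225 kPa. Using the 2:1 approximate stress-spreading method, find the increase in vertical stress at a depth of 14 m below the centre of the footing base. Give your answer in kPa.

Δσ_z ≈ 24 kPa

By the 2:1 method the load spreads at 1 horizontal : 2 vertical, so at depth z the loaded area has grown by z in each plan dimension:
Δσ = qBL/((B+z)(L+z)) = 225×5.1×9.3/((5.1+14)(9.3+14)) = 23.98 kPa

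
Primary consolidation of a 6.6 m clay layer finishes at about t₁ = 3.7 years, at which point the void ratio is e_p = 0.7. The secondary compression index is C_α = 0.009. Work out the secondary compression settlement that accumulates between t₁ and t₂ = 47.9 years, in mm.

Secondary compression: S_s = C_α·H/(1+e_p)·log₁₀(t₂/t₁)
S_s = 0.009×6.6/(1+0.7)×log₁₀(47.9/3.7)
    = 0.03494 × 1.112 = 0.03886 m

S_s ≈ 38.9 mm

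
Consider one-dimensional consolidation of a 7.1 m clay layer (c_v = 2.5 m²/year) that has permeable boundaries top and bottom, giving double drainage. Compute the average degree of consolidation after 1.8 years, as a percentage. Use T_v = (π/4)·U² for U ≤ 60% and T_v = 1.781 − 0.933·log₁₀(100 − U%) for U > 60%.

U ≈ 66.4 %

Drainage path length: H_d = H/2 = 3.55 m (double drainage).
T_v = c_v·t/H_d² = 2.5×1.8/3.55² = 0.35707.
T_v = 0.35707 corresponds to the U > 60% branch:
U = 1 − 10^((1.781 − T_v)/0.933)/100 = 0.6641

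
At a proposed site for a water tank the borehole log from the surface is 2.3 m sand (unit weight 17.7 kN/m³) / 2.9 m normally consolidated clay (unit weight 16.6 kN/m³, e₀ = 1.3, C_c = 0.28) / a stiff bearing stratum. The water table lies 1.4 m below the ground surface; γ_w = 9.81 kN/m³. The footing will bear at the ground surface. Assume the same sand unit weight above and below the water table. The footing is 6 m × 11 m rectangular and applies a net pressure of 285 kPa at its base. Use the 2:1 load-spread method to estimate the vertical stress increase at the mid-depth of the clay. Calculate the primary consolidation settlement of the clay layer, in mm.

Mid-depth of clay below the ground surface: z = 2.3 + 2.9/2 = 3.75 m.
Total vertical stress at mid-clay: σ_v = 17.7×2.3 + 16.6×1.45 = 64.78 kPa.
Pore pressure: u = 9.81×(3.75 − 1.4) = 23.054 kPa.
Initial effective stress: σ'_0 = σ_v − u = 64.78 − 23.054 = 41.726 kPa.
Stress increase at mid-clay by the 2:1 spreading method:
Δσ = qBL/((B+z)(L+z)) = 285×6×11/((6+3.75)(11+3.75)) = 130.8 kPa
Final effective stress: σ'_f = σ'_0 + Δσ = 41.726 + 130.8 = 172.53 kPa.
Normally consolidated clay, so the full stress increment lies on the virgin compression line:
S_c = C_c·H/(1+e₀)·log₁₀(σ'_f/σ'_0) = 0.28×2.9/(1+1.3)×log₁₀(172.53/41.726)
    = 0.35304 × 0.61646 = 0.2176 m

S_c ≈ 218 mm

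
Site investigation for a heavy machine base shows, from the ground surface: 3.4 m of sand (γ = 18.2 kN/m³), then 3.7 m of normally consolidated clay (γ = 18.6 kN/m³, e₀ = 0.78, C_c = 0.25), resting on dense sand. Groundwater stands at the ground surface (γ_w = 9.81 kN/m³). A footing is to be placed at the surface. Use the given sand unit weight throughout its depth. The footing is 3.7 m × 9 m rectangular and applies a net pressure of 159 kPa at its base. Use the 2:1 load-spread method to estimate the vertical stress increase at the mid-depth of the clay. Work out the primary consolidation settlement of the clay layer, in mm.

S_c ≈ 148 mm

Mid-depth of clay below the ground surface: z = 3.4 + 3.7/2 = 5.25 m.
Total vertical stress at mid-clay: σ_v = 18.2×3.4 + 18.6×1.85 = 96.29 kPa.
Pore pressure: u = 9.81×(5.25 − 0) = 51.503 kPa.
Initial effective stress: σ'_0 = σ_v − u = 96.29 − 51.503 = 44.787 kPa.
Stress increase at mid-clay by the 2:1 spreading method:
Δσ = qBL/((B+z)(L+z)) = 159×3.7×9/((3.7+5.25)(9+5.25)) = 41.515 kPa
Final effective stress: σ'_f = σ'_0 + Δσ = 44.787 + 41.515 = 86.302 kPa.
Normally consolidated clay, so the full stress increment lies on the virgin compression line:
S_c = C_c·H/(1+e₀)·log₁₀(σ'_f/σ'_0) = 0.25×3.7/(1+0.78)×log₁₀(86.302/44.787)
    = 0.51966 × 0.28487 = 0.148 m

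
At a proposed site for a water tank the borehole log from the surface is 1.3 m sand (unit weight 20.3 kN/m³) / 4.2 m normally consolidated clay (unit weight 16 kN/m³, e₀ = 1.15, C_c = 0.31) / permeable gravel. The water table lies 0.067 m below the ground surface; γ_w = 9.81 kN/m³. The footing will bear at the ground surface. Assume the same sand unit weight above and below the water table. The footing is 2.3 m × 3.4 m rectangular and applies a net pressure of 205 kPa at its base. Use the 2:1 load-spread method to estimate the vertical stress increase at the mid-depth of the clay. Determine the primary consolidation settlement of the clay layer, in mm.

S_c ≈ 243 mm

Mid-depth of clay below the ground surface: z = 1.3 + 4.2/2 = 3.4 m.
Total vertical stress at mid-clay: σ_v = 20.3×1.3 + 16×2.1 = 59.99 kPa.
Pore pressure: u = 9.81×(3.4 − 0.067) = 32.697 kPa.
Initial effective stress: σ'_0 = σ_v − u = 59.99 − 32.697 = 27.293 kPa.
Stress increase at mid-clay by the 2:1 spreading method:
Δσ = qBL/((B+z)(L+z)) = 205×2.3×3.4/((2.3+3.4)(3.4+3.4)) = 41.36 kPa
Final effective stress: σ'_f = σ'_0 + Δσ = 27.293 + 41.36 = 68.653 kPa.
Normally consolidated clay, so the full stress increment lies on the virgin compression line:
S_c = C_c·H/(1+e₀)·log₁₀(σ'_f/σ'_0) = 0.31×4.2/(1+1.15)×log₁₀(68.653/27.293)
    = 0.60558 × 0.40061 = 0.2426 m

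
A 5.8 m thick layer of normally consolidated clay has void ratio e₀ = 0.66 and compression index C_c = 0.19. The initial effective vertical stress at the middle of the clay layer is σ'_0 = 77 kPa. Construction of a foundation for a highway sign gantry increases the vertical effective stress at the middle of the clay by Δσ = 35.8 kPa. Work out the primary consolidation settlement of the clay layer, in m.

Final effective stress: σ'_f = σ'_0 + Δσ = 77 + 35.8 = 112.8 kPa.
Normally consolidated clay, so the full stress increment lies on the virgin compression line:
S_c = C_c·H/(1+e₀)·log₁₀(σ'_f/σ'_0) = 0.19×5.8/(1+0.66)×log₁₀(112.8/77)
    = 0.66386 × 0.16582 = 0.1101 m

S_c ≈ 0.11 m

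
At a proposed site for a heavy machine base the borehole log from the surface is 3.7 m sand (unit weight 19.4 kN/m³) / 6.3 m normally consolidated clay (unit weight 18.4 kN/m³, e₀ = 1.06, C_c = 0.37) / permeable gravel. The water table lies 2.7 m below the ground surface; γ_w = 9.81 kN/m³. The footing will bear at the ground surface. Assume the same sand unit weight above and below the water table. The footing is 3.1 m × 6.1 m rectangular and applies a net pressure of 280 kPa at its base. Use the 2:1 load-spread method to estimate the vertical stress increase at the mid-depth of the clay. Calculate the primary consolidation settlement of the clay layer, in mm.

S_c ≈ 187 mm

Mid-depth of clay below the ground surface: z = 3.7 + 6.3/2 = 6.85 m.
Total vertical stress at mid-clay: σ_v = 19.4×3.7 + 18.4×3.15 = 129.74 kPa.
Pore pressure: u = 9.81×(6.85 − 2.7) = 40.712 kPa.
Initial effective stress: σ'_0 = σ_v − u = 129.74 − 40.712 = 89.028 kPa.
Stress increase at mid-clay by the 2:1 spreading method:
Δσ = qBL/((B+z)(L+z)) = 280×3.1×6.1/((3.1+6.85)(6.1+6.85)) = 41.092 kPa
Final effective stress: σ'_f = σ'_0 + Δσ = 89.028 + 41.092 = 130.12 kPa.
Normally consolidated clay, so the full stress increment lies on the virgin compression line:
S_c = C_c·H/(1+e₀)·log₁₀(σ'_f/σ'_0) = 0.37×6.3/(1+1.06)×log₁₀(130.12/89.028)
    = 1.1316 × 0.16482 = 0.1865 m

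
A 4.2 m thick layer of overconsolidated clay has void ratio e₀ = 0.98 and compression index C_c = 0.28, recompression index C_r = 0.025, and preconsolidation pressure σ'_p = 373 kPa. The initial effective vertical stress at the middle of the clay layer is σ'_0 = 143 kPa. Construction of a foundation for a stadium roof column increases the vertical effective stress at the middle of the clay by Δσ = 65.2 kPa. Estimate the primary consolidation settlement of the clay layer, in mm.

S_c ≈ 8.65 mm

Final effective stress: σ'_f = 143 + 65.2 = 208.2 kPa.
σ'_f = 208.2 ≤ σ'_p = 373 kPa, so the clay remains overconsolidated and only the recompression index applies:
S_c = C_r·H/(1+e₀)·log₁₀(σ'_f/σ'_0) = 0.025×4.2/1.98×log₁₀(208.2/143)
    = 0.05303 × 0.16314 = 0.008651 m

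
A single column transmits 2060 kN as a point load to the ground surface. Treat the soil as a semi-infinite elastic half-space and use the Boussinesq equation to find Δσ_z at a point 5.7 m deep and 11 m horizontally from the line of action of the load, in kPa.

Δσ_z ≈ 0.624 kPa

Boussinesq vertical stress below a point load on an elastic half-space:
Δσ_z = 3P/(2πz²) · [1 + (r/z)²]^(−5/2)
r/z = 11/5.7 = 1.9298; [1+(r/z)²]^(−5/2) = 0.020615.
Δσ_z = 3×2060/(2π×5.7²) × 0.020615 = 30.273 × 0.020615 = 0.6241 kPa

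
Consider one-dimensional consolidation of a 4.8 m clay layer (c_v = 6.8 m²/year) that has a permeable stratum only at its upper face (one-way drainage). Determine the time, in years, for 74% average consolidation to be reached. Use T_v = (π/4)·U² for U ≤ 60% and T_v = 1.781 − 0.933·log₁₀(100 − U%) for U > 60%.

t ≈ 1.56 years

Drainage path length: H_d = H = 4.8 m (single drainage).
U > 60%: T_v = 1.781 − 0.933·log₁₀(100 − 74) = 0.46083.
t = T_v·H_d²/c_v = 0.46083×4.8²/6.8 = 1.561 years.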